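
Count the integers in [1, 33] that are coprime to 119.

28

119 = 7·17. Inclusion–exclusion on these primes:
33 − ⌊33/7⌋ − ⌊33/17⌋ + ⌊33/119⌋ = 28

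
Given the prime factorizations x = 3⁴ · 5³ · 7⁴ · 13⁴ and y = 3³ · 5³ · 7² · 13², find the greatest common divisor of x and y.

27948375

min exponent per shared prime: 3³ · 5³ · 7² · 13² = 27948375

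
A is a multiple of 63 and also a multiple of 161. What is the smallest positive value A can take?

gcd first: 161 = 2·63 + 35; 63 = 1·35 + 28; 35 = 1·28 + 7; 28 = 4·7 + 0 → gcd = 7
lcm = 63·161/gcd = 10143/7 = 1449

1449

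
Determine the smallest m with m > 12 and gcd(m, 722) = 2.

722 = 2·361. Any m with gcd(m, 722) = 2 is a multiple of 2, say 2s, with s coprime to 361.
Need s > 12/2, so s ≥ 7. First s ≥ 7 with gcd(s, 361) = 1 is s = 7. Thus m = 2·7 = 14.

14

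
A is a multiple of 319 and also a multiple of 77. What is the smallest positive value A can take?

2233

gcd first: 319 = 4·77 + 11; 77 = 7·11 + 0 → gcd = 11
lcm = 319·77/gcd = 24563/11 = 2233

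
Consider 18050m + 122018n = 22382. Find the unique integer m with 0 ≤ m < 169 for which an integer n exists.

8

gcd(18050, 122018) = 722 (Euclid: 122018 = 6·18050 + 13718; 18050 = 1·13718 + 4332; 13718 = 3·4332 + 722; 4332 = 6·722 + 0), and 722 | 22382.
Extended Euclid: 18050·(-27) + 122018·(4) = 722. Scale by 31: m₀ = -837.
General solution m = m₀ + 169t; reducing mod 169 gives m = 8 (and n = -1).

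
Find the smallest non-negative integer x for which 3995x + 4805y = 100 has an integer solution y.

688

gcd(3995, 4805) = 5 (Euclid: 4805 = 1·3995 + 810; 3995 = 4·810 + 755; 810 = 1·755 + 55; 755 = 13·55 + 40; 55 = 1·40 + 15; 40 = 2·15 + 10; 15 = 1·10 + 5; 10 = 2·5 + 0), and 5 | 100.
Extended Euclid: 3995·(-350) + 4805·(291) = 5. Scale by 20: x₀ = -7000.
General solution x = x₀ + 961t; reducing mod 961 gives x = 688 (and y = -572).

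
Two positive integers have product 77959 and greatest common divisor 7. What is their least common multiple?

Since gcd(a,b)·lcm(a,b) = ab, lcm = 77959/7 = 11137.

11137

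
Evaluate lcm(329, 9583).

450401

gcd first: 9583 = 29·329 + 42; 329 = 7·42 + 35; 42 = 1·35 + 7; 35 = 5·7 + 0 → gcd = 7
lcm = 329·9583/gcd = 3152807/7 = 450401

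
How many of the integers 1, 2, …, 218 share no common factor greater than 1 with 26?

Prime factors of 26: 2, 13. Count integers ≤ 218 divisible by none of them.
By inclusion–exclusion: 218 − ⌊218/2⌋ − ⌊218/13⌋ + ⌊218/26⌋ = 101.

101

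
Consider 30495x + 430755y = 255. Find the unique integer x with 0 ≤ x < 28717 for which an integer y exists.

gcd(30495, 430755) = 15 (Euclid: 430755 = 14·30495 + 3825; 30495 = 7·3825 + 3720; 3825 = 1·3720 + 105; 3720 = 35·105 + 45; 105 = 2·45 + 15; 45 = 3·15 + 0), and 15 | 255.
Extended Euclid: 30495·(-8221) + 430755·(582) = 15. Scale by 17: x₀ = -139757.
General solution x = x₀ + 28717t; reducing mod 28717 gives x = 3828 (and y = -271).

3828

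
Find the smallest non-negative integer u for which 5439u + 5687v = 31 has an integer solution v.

4976

Euclid: 5687 = 1·5439 + 248; 5439 = 21·248 + 231; 248 = 1·231 + 17; 231 = 13·17 + 10; 17 = 1·10 + 7; 10 = 1·7 + 3; 7 = 2·3 + 1; 3 = 3·1 + 0 → gcd = 1; 31 = 1·31.
Back-substitution yields 5439·(-1674) + 5687·(1601) = 1, so one solution is u = -1674·31 = -51894, v = 1601·31 = 49631.
Solutions in u differ by 5687/1 = 5687; the one in [0, 5687) is -51894 mod 5687 = 4976.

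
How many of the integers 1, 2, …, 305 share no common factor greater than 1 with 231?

Prime factors of 231: 3, 7, 11. Count integers ≤ 305 divisible by none of them.
By inclusion–exclusion: 305 − ⌊305/3⌋ − ⌊305/7⌋ − ⌊305/11⌋ + ⌊305/21⌋ + ⌊305/33⌋ + ⌊305/77⌋ − ⌊305/231⌋ = 159.

159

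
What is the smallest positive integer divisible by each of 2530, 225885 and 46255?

2530 = 2 · 5 · 11 · 23; 225885 = 3 · 5 · 11 · 37²; 46255 = 5 · 11 · 29²
lcm takes max exponent of each prime: 2 · 3 · 5 · 11 · 23 · 29² · 37² = 8738587110

8738587110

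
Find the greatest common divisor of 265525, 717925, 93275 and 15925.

gcd(265525, 717925): 717925 = 2·265525 + 186875; 265525 = 1·186875 + 78650; 186875 = 2·78650 + 29575; 78650 = 2·29575 + 19500; 29575 = 1·19500 + 10075; 19500 = 1·10075 + 9425; 10075 = 1·9425 + 650; 9425 = 14·650 + 325; 650 = 2·325 + 0 → 325
gcd(325, 93275): 93275 = 287·325 + 0 → 325
gcd(325, 15925): 15925 = 49·325 + 0 → 325

325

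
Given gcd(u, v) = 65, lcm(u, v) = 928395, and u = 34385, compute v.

Using uv = gcd(u,v)·lcm(u,v) = 65·928395 = 60345675, we get v = 60345675/34385 = 1755.

1755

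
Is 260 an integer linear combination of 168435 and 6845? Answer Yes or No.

By Bézout, 168435x − 6845y = 260 has integer solutions iff gcd(168435, 6845) | 260.
Euclid: 168435 = 24·6845 + 4155; 6845 = 1·4155 + 2690; 4155 = 1·2690 + 1465; 2690 = 1·1465 + 1225; 1465 = 1·1225 + 240; 1225 = 5·240 + 25; 240 = 9·25 + 15; 25 = 1·15 + 10; 15 = 1·10 + 5; 10 = 2·5 + 0. gcd = 5; 260 mod 5 = 0. Yes.

Yes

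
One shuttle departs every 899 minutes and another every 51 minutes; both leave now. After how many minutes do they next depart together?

45849

gcd first: 899 = 17·51 + 32; 51 = 1·32 + 19; 32 = 1·19 + 13; 19 = 1·13 + 6; 13 = 2·6 + 1; 6 = 6·1 + 0 → gcd = 1
lcm = 899·51/gcd = 45849/1 = 45849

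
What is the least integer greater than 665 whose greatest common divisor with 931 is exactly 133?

798

Multiples of 133 above 665: 133·6, 133·7, … . Need the cofactor coprime to 931/133 = 7.
Checking s = 6, 7, … the first with gcd(s, 7) = 1 is s = 6, giving 798.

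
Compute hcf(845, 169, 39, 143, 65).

13

845 = 5 · 13²; 169 = 13²; 39 = 3 · 13; 143 = 11 · 13; 65 = 5 · 13
gcd takes min exponent of each prime: 13 = 13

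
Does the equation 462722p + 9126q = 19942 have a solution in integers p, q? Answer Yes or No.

Yes

By Bézout, 462722p + 9126q = 19942 has integer solutions iff gcd(462722, 9126) | 19942.
Euclid: 462722 = 50·9126 + 6422; 9126 = 1·6422 + 2704; 6422 = 2·2704 + 1014; 2704 = 2·1014 + 676; 1014 = 1·676 + 338; 676 = 2·338 + 0. gcd = 338; 19942 mod 338 = 0. Yes.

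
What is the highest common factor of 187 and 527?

17

Euclid: 527 = 2·187 + 153; 187 = 1·153 + 34; 153 = 4·34 + 17; 34 = 2·17 + 0. Last nonzero remainder: 17.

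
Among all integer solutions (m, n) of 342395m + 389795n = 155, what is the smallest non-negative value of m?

11258

gcd(342395, 389795) = 5 (Euclid: 389795 = 1·342395 + 47400; 342395 = 7·47400 + 10595; 47400 = 4·10595 + 5020; 10595 = 2·5020 + 555; 5020 = 9·555 + 25; 555 = 22·25 + 5; 25 = 5·5 + 0), and 5 | 155.
Extended Euclid: 342395·(15452) + 389795·(-13573) = 5. Scale by 31: m₀ = 479012.
General solution m = m₀ + 77959t; reducing mod 77959 gives m = 11258 (and n = -9889).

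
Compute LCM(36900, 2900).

36900 = 2² · 3² · 5² · 41; 2900 = 2² · 5² · 29
max exponents: 2² · 3² · 5² · 29 · 41 = 1070100

1070100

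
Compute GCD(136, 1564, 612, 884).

136 = 2³ · 17; 1564 = 2² · 17 · 23; 612 = 2² · 3² · 17; 884 = 2² · 13 · 17
gcd takes min exponent of each prime: 2² · 17 = 68

68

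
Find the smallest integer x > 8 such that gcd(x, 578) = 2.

10

578 = 2·289. Any x with gcd(x, 578) = 2 is a multiple of 2, say 2s, with s coprime to 289.
Need s > 8/2, so s ≥ 5. First s ≥ 5 with gcd(s, 289) = 1 is s = 5. Thus x = 2·5 = 10.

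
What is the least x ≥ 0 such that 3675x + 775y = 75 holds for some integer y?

19

gcd(3675, 775) = 25 (Euclid: 3675 = 4·775 + 575; 775 = 1·575 + 200; 575 = 2·200 + 175; 200 = 1·175 + 25; 175 = 7·25 + 0), and 25 | 75.
Extended Euclid: 3675·(-4) + 775·(19) = 25. Scale by 3: x₀ = -12.
General solution x = x₀ + 31t; reducing mod 31 gives x = 19 (and y = -90).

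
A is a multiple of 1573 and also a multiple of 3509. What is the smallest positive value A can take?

45617

gcd first: 3509 = 2·1573 + 363; 1573 = 4·363 + 121; 363 = 3·121 + 0 → gcd = 121
lcm = 1573·3509/gcd = 5519657/121 = 45617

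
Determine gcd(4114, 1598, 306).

34

gcd(4114, 1598): 4114 = 2·1598 + 918; 1598 = 1·918 + 680; 918 = 1·680 + 238; 680 = 2·238 + 204; 238 = 1·204 + 34; 204 = 6·34 + 0 → 34
gcd(34, 306): 306 = 9·34 + 0 → 34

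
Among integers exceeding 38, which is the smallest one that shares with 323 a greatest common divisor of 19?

57

323 = 19·17. Any t with gcd(t, 323) = 19 is a multiple of 19, say 19s, with s coprime to 17.
Need s > 38/19, so s ≥ 3. First s ≥ 3 with gcd(s, 17) = 1 is s = 3. Thus t = 19·3 = 57.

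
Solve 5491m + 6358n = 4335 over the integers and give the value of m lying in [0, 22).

17

gcd(5491, 6358) = 289 (Euclid: 6358 = 1·5491 + 867; 5491 = 6·867 + 289; 867 = 3·289 + 0), and 289 | 4335.
Extended Euclid: 5491·(7) + 6358·(-6) = 289. Scale by 15: m₀ = 105.
General solution m = m₀ + 22t; reducing mod 22 gives m = 17 (and n = -14).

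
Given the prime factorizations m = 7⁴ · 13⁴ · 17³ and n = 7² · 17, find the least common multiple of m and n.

max exponent per prime: 7⁴ · 13⁴ · 17³ = 336908783393

336908783393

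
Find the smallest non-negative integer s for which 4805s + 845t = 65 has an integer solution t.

Reduce mod 845: 4805s ≡ 65 (mod 845). With g = gcd(4805, 845) = 5 dividing 65, divide through: 961s ≡ 13 (mod 169).
Since gcd(961, 169) = 1, s ≡ 13·(961)⁻¹ ≡ 156 (mod 169). Smallest non-negative: 156.

156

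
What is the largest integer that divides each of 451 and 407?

Euclid: 451 = 1·407 + 44; 407 = 9·44 + 11; 44 = 4·11 + 0. Last nonzero remainder: 11.

11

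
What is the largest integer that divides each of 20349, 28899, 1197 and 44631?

gcd(20349, 28899): 28899 = 1·20349 + 8550; 20349 = 2·8550 + 3249; 8550 = 2·3249 + 2052; 3249 = 1·2052 + 1197; 2052 = 1·1197 + 855; 1197 = 1·855 + 342; 855 = 2·342 + 171; 342 = 2·171 + 0 → 171
gcd(171, 1197): 1197 = 7·171 + 0 → 171
gcd(171, 44631): 44631 = 261·171 + 0 → 171

171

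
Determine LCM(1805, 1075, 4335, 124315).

8365430464575

1805 = 5 · 19²; 1075 = 5² · 43; 4335 = 3 · 5 · 17²; 124315 = 5 · 23² · 47
lcm takes max exponent of each prime: 3 · 5² · 17² · 19² · 23² · 43 · 47 = 8365430464575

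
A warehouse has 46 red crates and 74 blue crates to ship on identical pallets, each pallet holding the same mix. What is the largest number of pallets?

2

46 = 2 · 23
74 = 2 · 37
Common: 2 = 2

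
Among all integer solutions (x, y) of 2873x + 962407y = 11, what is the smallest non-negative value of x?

Reduce mod 962407: 2873x ≡ 11 (mod 962407). With g = gcd(2873, 962407) = 1 dividing 11, divide through: 2873x ≡ 11 (mod 962407).
Since gcd(2873, 962407) = 1, x ≡ 11·(2873)⁻¹ ≡ 581531 (mod 962407). Smallest non-negative: 581531.

581531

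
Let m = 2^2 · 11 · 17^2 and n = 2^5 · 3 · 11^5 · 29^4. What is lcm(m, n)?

3160272217311264

max exponent per prime: 2^5 · 3 · 11^5 · 17^2 · 29^4 = 3160272217311264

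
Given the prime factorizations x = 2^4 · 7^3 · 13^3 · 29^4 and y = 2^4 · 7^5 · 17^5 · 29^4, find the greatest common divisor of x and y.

3881558128

min exponent per shared prime: 2^4 · 7^3 · 29^4 = 3881558128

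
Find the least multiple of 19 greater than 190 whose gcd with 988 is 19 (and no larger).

209

gcd(m, 988) = 19 forces 19 | m; write m = 19s. Then gcd(19s, 19·52) = 19·gcd(s, 52), so need gcd(s, 52) = 1.
19s > 190 gives s ≥ 11. The least s ≥ 11 coprime to 52 is 11, so m = 19·11 = 209.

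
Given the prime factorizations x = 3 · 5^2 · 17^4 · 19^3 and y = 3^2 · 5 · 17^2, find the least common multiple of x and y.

128895871275

max exponent per prime: 3^2 · 5^2 · 17^4 · 19^3 = 128895871275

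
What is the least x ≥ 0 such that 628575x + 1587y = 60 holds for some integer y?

Euclid: 628575 = 396·1587 + 123; 1587 = 12·123 + 111; 123 = 1·111 + 12; 111 = 9·12 + 3; 12 = 4·3 + 0 → gcd = 3; 60 = 3·20.
Back-substitution yields 628575·(-129) + 1587·(51094) = 3, so one solution is x = -129·20 = -2580, y = 51094·20 = 1021880.
Solutions in x differ by 1587/3 = 529; the one in [0, 529) is -2580 mod 529 = 65.

65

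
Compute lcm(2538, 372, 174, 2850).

2167578900

lcm(2538, 372) = 2538·372/gcd = 944136/6 = 157356
lcm(157356, 174) = 157356·174/gcd = 27379944/6 = 4563324
lcm(4563324, 2850) = 4563324·2850/gcd = 13005473400/6 = 2167578900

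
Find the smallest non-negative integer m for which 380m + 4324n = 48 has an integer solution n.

717

gcd(380, 4324) = 4 (Euclid: 4324 = 11·380 + 144; 380 = 2·144 + 92; 144 = 1·92 + 52; 92 = 1·52 + 40; 52 = 1·40 + 12; 40 = 3·12 + 4; 12 = 3·4 + 0), and 4 | 48.
Extended Euclid: 380·(330) + 4324·(-29) = 4. Scale by 12: m₀ = 3960.
General solution m = m₀ + 1081t; reducing mod 1081 gives m = 717 (and n = -63).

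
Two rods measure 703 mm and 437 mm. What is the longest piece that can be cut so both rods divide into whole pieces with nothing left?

19

703 = 19 · 37
437 = 19 · 23
Common: 19 = 19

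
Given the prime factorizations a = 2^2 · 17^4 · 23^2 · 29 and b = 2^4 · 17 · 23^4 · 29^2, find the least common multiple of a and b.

max exponent per prime: 2^4 · 17^4 · 23^4 · 29^2 = 314501707766416

314501707766416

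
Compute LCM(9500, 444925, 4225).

9500 = 2² · 5³ · 19; 444925 = 5² · 13 · 37²; 4225 = 5² · 13²
lcm takes max exponent of each prime: 2² · 5³ · 13² · 19 · 37² = 2197929500

2197929500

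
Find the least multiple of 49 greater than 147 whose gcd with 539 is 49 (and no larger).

Multiples of 49 above 147: 49·4, 49·5, … . Need the cofactor coprime to 539/49 = 11.
Checking s = 4, 5, … the first with gcd(s, 11) = 1 is s = 4, giving 196.

196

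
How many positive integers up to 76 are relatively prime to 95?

Prime factors of 95: 5, 19. Count integers ≤ 76 divisible by none of them.
By inclusion–exclusion: 76 − ⌊76/5⌋ − ⌊76/19⌋ + ⌊76/95⌋ = 57.

57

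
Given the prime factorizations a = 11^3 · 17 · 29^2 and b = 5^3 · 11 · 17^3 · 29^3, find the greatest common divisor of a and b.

157267

min exponent per shared prime: 11 · 17 · 29^2 = 157267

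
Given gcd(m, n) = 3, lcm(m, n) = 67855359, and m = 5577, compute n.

36501

m·n = gcd·lcm = 3·67855359 = 203566077, so n = 203566077/5577 = 36501.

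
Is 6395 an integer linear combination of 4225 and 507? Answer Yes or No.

No

gcd(4225, 507): 4225 = 8·507 + 169; 507 = 3·169 + 0 → 169
169 does not divide 6395, so a solution does not exist.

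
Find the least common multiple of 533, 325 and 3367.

3451175

lcm(533, 325) = 533·325/gcd = 173225/13 = 13325
lcm(13325, 3367) = 13325·3367/gcd = 44865275/13 = 3451175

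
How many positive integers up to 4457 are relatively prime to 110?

Prime factors of 110: 2, 5, 11. Count integers ≤ 4457 divisible by none of them.
By inclusion–exclusion: 4457 − ⌊4457/2⌋ − ⌊4457/5⌋ − ⌊4457/11⌋ + ⌊4457/10⌋ + ⌊4457/22⌋ + ⌊4457/55⌋ − ⌊4457/110⌋ = 1621.

1621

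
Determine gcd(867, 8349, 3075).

3

867 = 3 · 17²; 8349 = 3 · 11² · 23; 3075 = 3 · 5² · 41
gcd takes min exponent of each prime: 3 = 3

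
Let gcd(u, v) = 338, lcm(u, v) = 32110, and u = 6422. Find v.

1690

Using uv = gcd(u,v)·lcm(u,v) = 338·32110 = 10853180, we get v = 10853180/6422 = 1690.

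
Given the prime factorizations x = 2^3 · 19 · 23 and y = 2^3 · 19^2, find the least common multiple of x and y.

66424

max exponent per prime: 2^3 · 19^2 · 23 = 66424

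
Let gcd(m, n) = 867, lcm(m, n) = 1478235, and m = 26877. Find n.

m·n = gcd·lcm = 867·1478235 = 1281629745, so n = 1281629745/26877 = 47685.

47685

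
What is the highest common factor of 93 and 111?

3

Euclid: 111 = 1·93 + 18; 93 = 5·18 + 3; 18 = 6·3 + 0. Last nonzero remainder: 3.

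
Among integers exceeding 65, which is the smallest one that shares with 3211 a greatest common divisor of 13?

78

Multiples of 13 above 65: 13·6, 13·7, … . Need the cofactor coprime to 3211/13 = 247.
Checking s = 6, 7, … the first with gcd(s, 247) = 1 is s = 6, giving 78.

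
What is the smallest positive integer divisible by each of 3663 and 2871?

gcd first: 3663 = 1·2871 + 792; 2871 = 3·792 + 495; 792 = 1·495 + 297; 495 = 1·297 + 198; 297 = 1·198 + 99; 198 = 2·99 + 0 → gcd = 99
lcm = 3663·2871/gcd = 10516473/99 = 106227

106227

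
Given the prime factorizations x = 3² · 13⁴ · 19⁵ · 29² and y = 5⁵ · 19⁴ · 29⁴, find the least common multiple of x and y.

1406779194479834784375

max exponent per prime: 3² · 5⁵ · 13⁴ · 19⁵ · 29⁴ = 1406779194479834784375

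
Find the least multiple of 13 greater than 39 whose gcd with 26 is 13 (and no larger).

26 = 13·2. Any a with gcd(a, 26) = 13 is a multiple of 13, say 13s, with s coprime to 2.
Need s > 39/13, so s ≥ 4. First s ≥ 4 with gcd(s, 2) = 1 is s = 5. Thus a = 13·5 = 65.

65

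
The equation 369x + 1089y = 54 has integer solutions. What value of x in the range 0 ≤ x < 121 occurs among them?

Euclid: 1089 = 2·369 + 351; 369 = 1·351 + 18; 351 = 19·18 + 9; 18 = 2·9 + 0 → gcd = 9; 54 = 9·6.
Back-substitution yields 369·(-59) + 1089·(20) = 9, so one solution is x = -59·6 = -354, y = 20·6 = 120.
Solutions in x differ by 1089/9 = 121; the one in [0, 121) is -354 mod 121 = 9.

9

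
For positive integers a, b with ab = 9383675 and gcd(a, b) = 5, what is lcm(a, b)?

gcd·lcm = product, so lcm = 9383675/5 = 1876735.

1876735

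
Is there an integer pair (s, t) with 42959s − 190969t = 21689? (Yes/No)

gcd(42959, 190969): 190969 = 4·42959 + 19133; 42959 = 2·19133 + 4693; 19133 = 4·4693 + 361; 4693 = 13·361 + 0 → 361
361 does not divide 21689, so a solution does not exist.

No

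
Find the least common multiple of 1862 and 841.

1565942

1862 = 2 · 7² · 19; 841 = 29²
max exponents: 2 · 7² · 19 · 29² = 1565942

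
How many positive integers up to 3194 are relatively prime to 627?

1834

Prime factors of 627: 3, 11, 19. Count integers ≤ 3194 divisible by none of them.
By inclusion–exclusion: 3194 − ⌊3194/3⌋ − ⌊3194/11⌋ − ⌊3194/19⌋ + ⌊3194/33⌋ + ⌊3194/57⌋ + ⌊3194/209⌋ − ⌊3194/627⌋ = 1834.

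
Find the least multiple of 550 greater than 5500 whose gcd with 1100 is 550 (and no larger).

6050

gcd(m, 1100) = 550 forces 550 | m; write m = 550s. Then gcd(550s, 550·2) = 550·gcd(s, 2), so need gcd(s, 2) = 1.
550s > 5500 gives s ≥ 11. The least s ≥ 11 coprime to 2 is 11, so m = 550·11 = 6050.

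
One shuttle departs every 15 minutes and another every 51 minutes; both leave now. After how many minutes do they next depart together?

15 = 3 · 5; 51 = 3 · 17
max exponents: 3 · 5 · 17 = 255

255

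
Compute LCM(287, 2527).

287 = 7 · 41; 2527 = 7 · 19²
max exponents: 7 · 19² · 41 = 103607

103607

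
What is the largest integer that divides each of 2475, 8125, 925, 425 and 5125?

gcd(2475, 8125): 8125 = 3·2475 + 700; 2475 = 3·700 + 375; 700 = 1·375 + 325; 375 = 1·325 + 50; 325 = 6·50 + 25; 50 = 2·25 + 0 → 25
gcd(25, 925): 925 = 37·25 + 0 → 25
gcd(25, 425): 425 = 17·25 + 0 → 25
gcd(25, 5125): 5125 = 205·25 + 0 → 25

25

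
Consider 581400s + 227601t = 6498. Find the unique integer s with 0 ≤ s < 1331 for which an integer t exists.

gcd(581400, 227601) = 171 (Euclid: 581400 = 2·227601 + 126198; 227601 = 1·126198 + 101403; 126198 = 1·101403 + 24795; 101403 = 4·24795 + 2223; 24795 = 11·2223 + 342; 2223 = 6·342 + 171; 342 = 2·171 + 0), and 171 | 6498.
Extended Euclid: 581400·(-615) + 227601·(1571) = 171. Scale by 38: s₀ = -23370.
General solution s = s₀ + 1331k; reducing mod 1331 gives s = 588 (and t = -1502).

588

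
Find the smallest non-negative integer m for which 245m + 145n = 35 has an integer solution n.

25

gcd(245, 145) = 5 (Euclid: 245 = 1·145 + 100; 145 = 1·100 + 45; 100 = 2·45 + 10; 45 = 4·10 + 5; 10 = 2·5 + 0), and 5 | 35.
Extended Euclid: 245·(-13) + 145·(22) = 5. Scale by 7: m₀ = -91.
General solution m = m₀ + 29t; reducing mod 29 gives m = 25 (and n = -42).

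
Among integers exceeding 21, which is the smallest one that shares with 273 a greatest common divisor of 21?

gcd(a, 273) = 21 forces 21 | a; write a = 21s. Then gcd(21s, 21·13) = 21·gcd(s, 13), so need gcd(s, 13) = 1.
21s > 21 gives s ≥ 2. The least s ≥ 2 coprime to 13 is 2, so a = 21·2 = 42.

42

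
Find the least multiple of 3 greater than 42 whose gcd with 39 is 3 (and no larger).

gcd(k, 39) = 3 forces 3 | k; write k = 3s. Then gcd(3s, 3·13) = 3·gcd(s, 13), so need gcd(s, 13) = 1.
3s > 42 gives s ≥ 15. The least s ≥ 15 coprime to 13 is 15, so k = 3·15 = 45.

45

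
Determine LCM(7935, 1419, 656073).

7935 = 3 · 5 · 23²; 1419 = 3 · 11 · 43; 656073 = 3³ · 11 · 47²
lcm takes max exponent of each prime: 3³ · 5 · 11 · 23² · 43 · 47² = 74618462655

74618462655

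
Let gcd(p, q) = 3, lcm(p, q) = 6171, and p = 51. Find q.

Using pq = gcd(p,q)·lcm(p,q) = 3·6171 = 18513, we get q = 18513/51 = 363.

363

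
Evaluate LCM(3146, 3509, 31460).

3146 = 2 · 11² · 13; 3509 = 11² · 29; 31460 = 2² · 5 · 11² · 13
lcm takes max exponent of each prime: 2² · 5 · 11² · 13 · 29 = 912340

912340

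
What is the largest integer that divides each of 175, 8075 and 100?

25

175 = 5² · 7; 8075 = 5² · 17 · 19; 100 = 2² · 5²
gcd takes min exponent of each prime: 5² = 25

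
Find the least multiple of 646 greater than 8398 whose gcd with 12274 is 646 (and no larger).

Multiples of 646 above 8398: 646·14, 646·15, … . Need the cofactor coprime to 12274/646 = 19.
Checking s = 14, 15, … the first with gcd(s, 19) = 1 is s = 14, giving 9044.

9044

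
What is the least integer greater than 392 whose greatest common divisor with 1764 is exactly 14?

406

Multiples of 14 above 392: 14·29, 14·30, … . Need the cofactor coprime to 1764/14 = 126.
Checking s = 29, 30, … the first with gcd(s, 126) = 1 is s = 29, giving 406.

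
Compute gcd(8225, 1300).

25

Euclid: 8225 = 6·1300 + 425; 1300 = 3·425 + 25; 425 = 17·25 + 0. Last nonzero remainder: 25.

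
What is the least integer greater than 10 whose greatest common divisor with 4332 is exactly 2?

Multiples of 2 above 10: 2·6, 2·7, … . Need the cofactor coprime to 4332/2 = 2166.
Checking s = 6, 7, … the first with gcd(s, 2166) = 1 is s = 7, giving 14.

14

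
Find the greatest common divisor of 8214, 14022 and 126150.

6

8214 = 2 · 3 · 37²; 14022 = 2 · 3² · 19 · 41; 126150 = 2 · 3 · 5² · 29²
gcd takes min exponent of each prime: 2 · 3 = 6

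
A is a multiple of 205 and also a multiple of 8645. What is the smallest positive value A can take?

gcd first: 8645 = 42·205 + 35; 205 = 5·35 + 30; 35 = 1·30 + 5; 30 = 6·5 + 0 → gcd = 5
lcm = 205·8645/gcd = 1772225/5 = 354445

354445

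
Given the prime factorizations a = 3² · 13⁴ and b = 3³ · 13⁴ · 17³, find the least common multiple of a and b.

3788645211

max exponent per prime: 3³ · 13⁴ · 17³ = 3788645211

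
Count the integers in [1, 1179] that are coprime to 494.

516

494 = 2·13·19. Inclusion–exclusion on these primes:
1179 − ⌊1179/2⌋ − ⌊1179/13⌋ − ⌊1179/19⌋ + ⌊1179/26⌋ + ⌊1179/38⌋ + ⌊1179/247⌋ − ⌊1179/494⌋ = 516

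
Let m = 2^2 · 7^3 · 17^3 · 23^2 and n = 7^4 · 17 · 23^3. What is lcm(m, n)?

574093227484

max exponent per prime: 2^2 · 7^4 · 17^3 · 23^3 = 574093227484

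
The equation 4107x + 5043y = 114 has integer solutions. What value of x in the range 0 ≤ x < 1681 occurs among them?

1627

gcd(4107, 5043) = 3 (Euclid: 5043 = 1·4107 + 936; 4107 = 4·936 + 363; 936 = 2·363 + 210; 363 = 1·210 + 153; 210 = 1·153 + 57; 153 = 2·57 + 39; 57 = 1·39 + 18; 39 = 2·18 + 3; 18 = 6·3 + 0), and 3 | 114.
Extended Euclid: 4107·(264) + 5043·(-215) = 3. Scale by 38: x₀ = 10032.
General solution x = x₀ + 1681t; reducing mod 1681 gives x = 1627 (and y = -1325).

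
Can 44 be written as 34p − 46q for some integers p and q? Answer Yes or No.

gcd(34, 46): 46 = 1·34 + 12; 34 = 2·12 + 10; 12 = 1·10 + 2; 10 = 5·2 + 0 → 2
2 divides 44, so a solution exists.

Yes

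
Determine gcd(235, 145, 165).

5

gcd(235, 145): 235 = 1·145 + 90; 145 = 1·90 + 55; 90 = 1·55 + 35; 55 = 1·35 + 20; 35 = 1·20 + 15; 20 = 1·15 + 5; 15 = 3·5 + 0 → 5
gcd(5, 165): 165 = 33·5 + 0 → 5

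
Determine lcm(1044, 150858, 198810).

1044 = 2² · 3² · 29; 150858 = 2 · 3² · 17² · 29; 198810 = 2 · 3² · 5 · 47²
lcm takes max exponent of each prime: 2² · 3² · 5 · 17² · 29 · 47² = 3332453220

3332453220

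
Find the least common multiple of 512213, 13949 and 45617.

512213 = 13 · 31² · 41; 13949 = 13 · 29 · 37; 45617 = 11² · 13 · 29
lcm takes max exponent of each prime: 11² · 13 · 29 · 31² · 37 · 41 = 66502150429

66502150429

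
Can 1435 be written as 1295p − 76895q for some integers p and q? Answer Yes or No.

Yes

gcd(1295, 76895): 76895 = 59·1295 + 490; 1295 = 2·490 + 315; 490 = 1·315 + 175; 315 = 1·175 + 140; 175 = 1·140 + 35; 140 = 4·35 + 0 → 35
35 divides 1435, so a solution exists.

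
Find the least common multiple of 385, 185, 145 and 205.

16937305

385 = 5 · 7 · 11; 185 = 5 · 37; 145 = 5 · 29; 205 = 5 · 41
lcm takes max exponent of each prime: 5 · 7 · 11 · 29 · 37 · 41 = 16937305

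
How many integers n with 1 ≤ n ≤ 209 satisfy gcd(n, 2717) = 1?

2717 = 11·13·19. Inclusion–exclusion on these primes:
209 − ⌊209/11⌋ − ⌊209/13⌋ − ⌊209/19⌋ + ⌊209/143⌋ + ⌊209/209⌋ + ⌊209/247⌋ − ⌊209/2717⌋ = 165

165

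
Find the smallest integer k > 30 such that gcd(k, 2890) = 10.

2890 = 10·289. Any k with gcd(k, 2890) = 10 is a multiple of 10, say 10s, with s coprime to 289.
Need s > 30/10, so s ≥ 4. First s ≥ 4 with gcd(s, 289) = 1 is s = 4. Thus k = 10·4 = 40.

40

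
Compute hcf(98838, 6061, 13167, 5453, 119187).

gcd(98838, 6061): 98838 = 16·6061 + 1862; 6061 = 3·1862 + 475; 1862 = 3·475 + 437; 475 = 1·437 + 38; 437 = 11·38 + 19; 38 = 2·19 + 0 → 19
gcd(19, 13167): 13167 = 693·19 + 0 → 19
gcd(19, 5453): 5453 = 287·19 + 0 → 19
gcd(19, 119187): 119187 = 6273·19 + 0 → 19

19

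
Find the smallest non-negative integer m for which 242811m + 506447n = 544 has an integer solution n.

Euclid: 506447 = 2·242811 + 20825; 242811 = 11·20825 + 13736; 20825 = 1·13736 + 7089; 13736 = 1·7089 + 6647; 7089 = 1·6647 + 442; 6647 = 15·442 + 17; 442 = 26·17 + 0 → gcd = 17; 544 = 17·32.
Back-substitution yields 242811·(1143) + 506447·(-548) = 17, so one solution is m = 1143·32 = 36576, n = -548·32 = -17536.
Solutions in m differ by 506447/17 = 29791; the one in [0, 29791) is 36576 mod 29791 = 6785.

6785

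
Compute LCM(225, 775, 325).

225 = 3² · 5²; 775 = 5² · 31; 325 = 5² · 13
lcm takes max exponent of each prime: 3² · 5² · 13 · 31 = 90675

90675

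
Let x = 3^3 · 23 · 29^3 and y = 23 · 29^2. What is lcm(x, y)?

max exponent per prime: 3^3 · 23 · 29^3 = 15145569

15145569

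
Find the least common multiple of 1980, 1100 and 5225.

lcm(1980, 1100) = 1980·1100/gcd = 2178000/220 = 9900
lcm(9900, 5225) = 9900·5225/gcd = 51727500/275 = 188100

188100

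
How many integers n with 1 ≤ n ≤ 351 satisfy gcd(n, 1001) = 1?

Prime factors of 1001: 7, 11, 13. Count integers ≤ 351 divisible by none of them.
By inclusion–exclusion: 351 − ⌊351/7⌋ − ⌊351/11⌋ − ⌊351/13⌋ + ⌊351/77⌋ + ⌊351/91⌋ + ⌊351/143⌋ − ⌊351/1001⌋ = 252.

252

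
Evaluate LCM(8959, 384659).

11924429

gcd first: 384659 = 42·8959 + 8381; 8959 = 1·8381 + 578; 8381 = 14·578 + 289; 578 = 2·289 + 0 → gcd = 289
lcm = 8959·384659/gcd = 3446159981/289 = 11924429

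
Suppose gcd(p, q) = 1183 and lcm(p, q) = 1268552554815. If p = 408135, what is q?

3676963927

p·q = gcd·lcm = 1183·1268552554815 = 1500697672346145, so q = 1500697672346145/408135 = 3676963927.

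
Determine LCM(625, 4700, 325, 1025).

625 = 5⁴; 4700 = 2² · 5² · 47; 325 = 5² · 13; 1025 = 5² · 41
lcm takes max exponent of each prime: 2² · 5⁴ · 13 · 41 · 47 = 62627500

62627500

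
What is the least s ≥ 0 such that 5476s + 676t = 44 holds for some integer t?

Reduce mod 676: 5476s ≡ 44 (mod 676). With g = gcd(5476, 676) = 4 dividing 44, divide through: 1369s ≡ 11 (mod 169).
Since gcd(1369, 169) = 1, s ≡ 11·(1369)⁻¹ ≡ 110 (mod 169). Smallest non-negative: 110.

110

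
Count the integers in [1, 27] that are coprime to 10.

10 = 2·5. Inclusion–exclusion on these primes:
27 − ⌊27/2⌋ − ⌊27/5⌋ + ⌊27/10⌋ = 11

11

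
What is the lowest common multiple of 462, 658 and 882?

455994

462 = 2 · 3 · 7 · 11; 658 = 2 · 7 · 47; 882 = 2 · 3² · 7²
lcm takes max exponent of each prime: 2 · 3² · 7² · 11 · 47 = 455994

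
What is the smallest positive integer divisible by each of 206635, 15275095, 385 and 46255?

1169018295445

lcm(206635, 15275095) = 206635·15275095/gcd = 3156369255325/15895 = 198576235
lcm(198576235, 385) = 198576235·385/gcd = 76451850475/55 = 1390033645
lcm(1390033645, 46255) = 1390033645·46255/gcd = 64296006249475/55 = 1169018295445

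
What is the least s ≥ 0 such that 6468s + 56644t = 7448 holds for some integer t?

115

Euclid: 56644 = 8·6468 + 4900; 6468 = 1·4900 + 1568; 4900 = 3·1568 + 196; 1568 = 8·196 + 0 → gcd = 196; 7448 = 196·38.
Back-substitution yields 6468·(-35) + 56644·(4) = 196, so one solution is s = -35·38 = -1330, t = 4·38 = 152.
Solutions in s differ by 56644/196 = 289; the one in [0, 289) is -1330 mod 289 = 115.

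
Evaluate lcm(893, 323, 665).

531335

lcm(893, 323) = 893·323/gcd = 288439/19 = 15181
lcm(15181, 665) = 15181·665/gcd = 10095365/19 = 531335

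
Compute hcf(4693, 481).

Euclid: 4693 = 9·481 + 364; 481 = 1·364 + 117; 364 = 3·117 + 13; 117 = 9·13 + 0. Last nonzero remainder: 13.

13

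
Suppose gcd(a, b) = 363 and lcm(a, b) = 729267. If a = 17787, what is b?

14883

a·b = gcd·lcm = 363·729267 = 264723921, so b = 264723921/17787 = 14883.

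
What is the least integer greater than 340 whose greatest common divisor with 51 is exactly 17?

374

51 = 17·3. Any m with gcd(m, 51) = 17 is a multiple of 17, say 17s, with s coprime to 3.
Need s > 340/17, so s ≥ 21. First s ≥ 21 with gcd(s, 3) = 1 is s = 22. Thus m = 17·22 = 374.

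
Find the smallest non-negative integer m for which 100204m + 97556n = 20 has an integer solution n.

Reduce mod 97556: 100204m ≡ 20 (mod 97556). With g = gcd(100204, 97556) = 4 dividing 20, divide through: 25051m ≡ 5 (mod 24389).
Since gcd(25051, 24389) = 1, m ≡ 5·(25051)⁻¹ ≡ 22068 (mod 24389). Smallest non-negative: 22068.

22068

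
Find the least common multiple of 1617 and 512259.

gcd first: 512259 = 316·1617 + 1287; 1617 = 1·1287 + 330; 1287 = 3·330 + 297; 330 = 1·297 + 33; 297 = 9·33 + 0 → gcd = 33
lcm = 1617·512259/gcd = 828322803/33 = 25100691

25100691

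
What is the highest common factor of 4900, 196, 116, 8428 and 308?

gcd(4900, 196): 4900 = 25·196 + 0 → 196
gcd(196, 116): 196 = 1·116 + 80; 116 = 1·80 + 36; 80 = 2·36 + 8; 36 = 4·8 + 4; 8 = 2·4 + 0 → 4
gcd(4, 8428): 8428 = 2107·4 + 0 → 4
gcd(4, 308): 308 = 77·4 + 0 → 4

4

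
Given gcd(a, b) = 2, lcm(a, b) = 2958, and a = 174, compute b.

34

Using ab = gcd(a,b)·lcm(a,b) = 2·2958 = 5916, we get b = 5916/174 = 34.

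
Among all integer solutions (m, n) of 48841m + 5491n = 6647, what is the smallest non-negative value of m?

gcd(48841, 5491) = 289 (Euclid: 48841 = 8·5491 + 4913; 5491 = 1·4913 + 578; 4913 = 8·578 + 289; 578 = 2·289 + 0), and 289 | 6647.
Extended Euclid: 48841·(9) + 5491·(-80) = 289. Scale by 23: m₀ = 207.
General solution m = m₀ + 19t; reducing mod 19 gives m = 17 (and n = -150).

17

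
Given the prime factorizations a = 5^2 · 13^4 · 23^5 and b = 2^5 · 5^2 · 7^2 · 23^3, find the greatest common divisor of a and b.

304175

min exponent per shared prime: 5^2 · 23^3 = 304175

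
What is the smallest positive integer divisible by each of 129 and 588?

25284

gcd first: 588 = 4·129 + 72; 129 = 1·72 + 57; 72 = 1·57 + 15; 57 = 3·15 + 12; 15 = 1·12 + 3; 12 = 4·3 + 0 → gcd = 3
lcm = 129·588/gcd = 75852/3 = 25284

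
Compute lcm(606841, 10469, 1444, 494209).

lcm(606841, 10469) = 606841·10469/gcd = 6353018429/361 = 17598389
lcm(17598389, 1444) = 17598389·1444/gcd = 25412073716/361 = 70393556
lcm(70393556, 494209) = 70393556·494209/gcd = 34789128917204/361 = 96368778164

96368778164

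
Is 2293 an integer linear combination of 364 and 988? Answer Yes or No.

By Bézout, 364p + 988q = 2293 has integer solutions iff gcd(364, 988) | 2293.
Euclid: 988 = 2·364 + 260; 364 = 1·260 + 104; 260 = 2·104 + 52; 104 = 2·52 + 0. gcd = 52; 2293 mod 52 = 5. No.

No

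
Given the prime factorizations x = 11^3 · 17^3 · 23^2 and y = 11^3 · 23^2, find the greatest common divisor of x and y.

704099

min exponent per shared prime: 11^3 · 23^2 = 704099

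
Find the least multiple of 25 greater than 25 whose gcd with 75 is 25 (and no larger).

50

75 = 25·3. Any a with gcd(a, 75) = 25 is a multiple of 25, say 25s, with s coprime to 3.
Need s > 25/25, so s ≥ 2. First s ≥ 2 with gcd(s, 3) = 1 is s = 2. Thus a = 25·2 = 50.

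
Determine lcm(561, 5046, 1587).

561 = 3 · 11 · 17; 5046 = 2 · 3 · 29²; 1587 = 3 · 23²
lcm takes max exponent of each prime: 2 · 3 · 11 · 17 · 23² · 29² = 499165458

499165458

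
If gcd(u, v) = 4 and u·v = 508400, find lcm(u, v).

For any two positive integers, gcd × lcm equals their product. Hence lcm = 508400 / 4 = 127100.

127100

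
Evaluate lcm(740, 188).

gcd first: 740 = 3·188 + 176; 188 = 1·176 + 12; 176 = 14·12 + 8; 12 = 1·8 + 4; 8 = 2·4 + 0 → gcd = 4
lcm = 740·188/gcd = 139120/4 = 34780

34780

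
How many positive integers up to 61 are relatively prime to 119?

Prime factors of 119: 7, 17. Count integers ≤ 61 divisible by none of them.
By inclusion–exclusion: 61 − ⌊61/7⌋ − ⌊61/17⌋ + ⌊61/119⌋ = 50.

50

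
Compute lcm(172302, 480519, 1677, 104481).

172302 = 2 · 3 · 13 · 47²; 480519 = 3³ · 13 · 37²; 1677 = 3 · 13 · 43; 104481 = 3² · 13 · 19 · 47
lcm takes max exponent of each prime: 2 · 3³ · 13 · 19 · 37² · 43 · 47² = 1734436213614

1734436213614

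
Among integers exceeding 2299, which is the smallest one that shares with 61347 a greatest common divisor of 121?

gcd(x, 61347) = 121 forces 121 | x; write x = 121s. Then gcd(121s, 121·507) = 121·gcd(s, 507), so need gcd(s, 507) = 1.
121s > 2299 gives s ≥ 20. The least s ≥ 20 coprime to 507 is 20, so x = 121·20 = 2420.

2420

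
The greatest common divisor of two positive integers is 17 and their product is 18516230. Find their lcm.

gcd·lcm = product, so lcm = 18516230/17 = 1089190.

1089190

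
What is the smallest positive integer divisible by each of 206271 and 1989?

gcd first: 206271 = 103·1989 + 1404; 1989 = 1·1404 + 585; 1404 = 2·585 + 234; 585 = 2·234 + 117; 234 = 2·117 + 0 → gcd = 117
lcm = 206271·1989/gcd = 410273019/117 = 3506607

3506607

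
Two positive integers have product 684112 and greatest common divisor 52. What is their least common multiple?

gcd·lcm = product, so lcm = 684112/52 = 13156.

13156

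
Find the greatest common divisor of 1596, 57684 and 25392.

1596 = 2² · 3 · 7 · 19; 57684 = 2² · 3 · 11 · 19 · 23; 25392 = 2⁴ · 3 · 23²
gcd takes min exponent of each prime: 2² · 3 = 12

12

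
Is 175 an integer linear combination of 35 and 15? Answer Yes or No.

By Bézout, 35s − 15t = 175 has integer solutions iff gcd(35, 15) | 175.
Euclid: 35 = 2·15 + 5; 15 = 3·5 + 0. gcd = 5; 175 mod 5 = 0. Yes.

Yes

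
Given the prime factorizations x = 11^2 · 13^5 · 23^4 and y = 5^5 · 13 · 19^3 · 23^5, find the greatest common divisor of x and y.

min exponent per shared prime: 13 · 23^4 = 3637933

3637933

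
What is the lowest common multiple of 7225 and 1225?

gcd first: 7225 = 5·1225 + 1100; 1225 = 1·1100 + 125; 1100 = 8·125 + 100; 125 = 1·100 + 25; 100 = 4·25 + 0 → gcd = 25
lcm = 7225·1225/gcd = 8850625/25 = 354025

354025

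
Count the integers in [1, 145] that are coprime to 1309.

Prime factors of 1309: 7, 11, 17. Count integers ≤ 145 divisible by none of them.
By inclusion–exclusion: 145 − ⌊145/7⌋ − ⌊145/11⌋ − ⌊145/17⌋ + ⌊145/77⌋ + ⌊145/119⌋ + ⌊145/187⌋ − ⌊145/1309⌋ = 106.

106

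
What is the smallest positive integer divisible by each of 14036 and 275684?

967375156

14036 = 2² · 11² · 29; 275684 = 2² · 41³
max exponents: 2² · 11² · 29 · 41³ = 967375156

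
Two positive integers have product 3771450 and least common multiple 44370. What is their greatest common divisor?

From gcd × lcm = uv: gcd = 3771450 / 44370 = 85.

85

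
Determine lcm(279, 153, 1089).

573903

lcm(279, 153) = 279·153/gcd = 42687/9 = 4743
lcm(4743, 1089) = 4743·1089/gcd = 5165127/9 = 573903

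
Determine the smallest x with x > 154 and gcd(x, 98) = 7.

161

gcd(x, 98) = 7 forces 7 | x; write x = 7s. Then gcd(7s, 7·14) = 7·gcd(s, 14), so need gcd(s, 14) = 1.
7s > 154 gives s ≥ 23. The least s ≥ 23 coprime to 14 is 23, so x = 7·23 = 161.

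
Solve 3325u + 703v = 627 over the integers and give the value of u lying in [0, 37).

Euclid: 3325 = 4·703 + 513; 703 = 1·513 + 190; 513 = 2·190 + 133; 190 = 1·133 + 57; 133 = 2·57 + 19; 57 = 3·19 + 0 → gcd = 19; 627 = 19·33.
Back-substitution yields 3325·(11) + 703·(-52) = 19, so one solution is u = 11·33 = 363, v = -52·33 = -1716.
Solutions in u differ by 703/19 = 37; the one in [0, 37) is 363 mod 37 = 30.

30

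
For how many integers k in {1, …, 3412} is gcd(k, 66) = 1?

1034

Prime factors of 66: 2, 3, 11. Count integers ≤ 3412 divisible by none of them.
By inclusion–exclusion: 3412 − ⌊3412/2⌋ − ⌊3412/3⌋ − ⌊3412/11⌋ + ⌊3412/6⌋ + ⌊3412/22⌋ + ⌊3412/33⌋ − ⌊3412/66⌋ = 1034.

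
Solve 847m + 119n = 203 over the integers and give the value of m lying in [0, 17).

6

gcd(847, 119) = 7 (Euclid: 847 = 7·119 + 14; 119 = 8·14 + 7; 14 = 2·7 + 0), and 7 | 203.
Extended Euclid: 847·(-8) + 119·(57) = 7. Scale by 29: m₀ = -232.
General solution m = m₀ + 17t; reducing mod 17 gives m = 6 (and n = -41).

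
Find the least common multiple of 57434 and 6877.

30382586

57434 = 2 · 13 · 47²; 6877 = 13 · 23²
max exponents: 2 · 13 · 23² · 47² = 30382586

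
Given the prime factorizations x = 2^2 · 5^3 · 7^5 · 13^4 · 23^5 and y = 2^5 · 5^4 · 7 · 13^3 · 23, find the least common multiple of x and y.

61792075829067220000

max exponent per prime: 2^5 · 5^4 · 7^5 · 13^4 · 23^5 = 61792075829067220000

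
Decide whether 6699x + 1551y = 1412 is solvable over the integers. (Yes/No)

By Bézout, 6699x + 1551y = 1412 has integer solutions iff gcd(6699, 1551) | 1412.
Euclid: 6699 = 4·1551 + 495; 1551 = 3·495 + 66; 495 = 7·66 + 33; 66 = 2·33 + 0. gcd = 33; 1412 mod 33 = 26. No.

No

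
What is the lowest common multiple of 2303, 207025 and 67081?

13320609575

lcm(2303, 207025) = 2303·207025/gcd = 476778575/49 = 9730175
lcm(9730175, 67081) = 9730175·67081/gcd = 652709869175/49 = 13320609575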